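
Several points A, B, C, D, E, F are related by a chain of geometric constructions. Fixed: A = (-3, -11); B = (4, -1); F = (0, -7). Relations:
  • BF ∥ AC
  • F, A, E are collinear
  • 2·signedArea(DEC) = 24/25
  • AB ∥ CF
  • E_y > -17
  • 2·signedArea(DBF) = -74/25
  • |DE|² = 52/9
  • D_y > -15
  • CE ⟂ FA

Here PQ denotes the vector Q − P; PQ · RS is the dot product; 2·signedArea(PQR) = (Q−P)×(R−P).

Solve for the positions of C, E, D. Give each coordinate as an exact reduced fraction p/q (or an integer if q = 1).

C = (-7, -17)
D = (-433/75, -373/25)
E = (-183/25, -419/25)

1. C_x = -7  [AB ∥ CF ∩ BF ∥ AC]
2. C_y = -17  [AB ∥ CF ∩ BF ∥ AC]
   → C = (-7, -17)
3. E_x = -183/25  [F, A, E are collinear ∩ CE ⟂ FA]
4. E_y = -419/25  [F, A, E are collinear ∩ CE ⟂ FA]
   → E = (-183/25, -419/25)
5. D_x = -433/75  [2·signedArea(DEC) = 24/25 ∩ 2·signedArea(DBF) = -74/25]
6. D_y = -373/25  [2·signedArea(DEC) = 24/25 ∩ 2·signedArea(DBF) = -74/25]
   → D = (-433/75, -373/25)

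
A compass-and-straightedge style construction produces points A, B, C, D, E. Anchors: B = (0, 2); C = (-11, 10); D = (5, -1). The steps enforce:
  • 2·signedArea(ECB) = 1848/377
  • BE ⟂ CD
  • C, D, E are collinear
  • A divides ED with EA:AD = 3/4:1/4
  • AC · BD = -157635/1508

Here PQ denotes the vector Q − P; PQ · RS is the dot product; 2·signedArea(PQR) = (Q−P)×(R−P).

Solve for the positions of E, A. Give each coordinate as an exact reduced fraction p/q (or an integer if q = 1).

A = (1433/377, -265/1508)
E = (77/377, 866/377)

1. E_x = 77/377  [C, D, E are collinear ∩ BE ⟂ CD]
2. E_y = 866/377  [C, D, E are collinear ∩ BE ⟂ CD]
   → E = (77/377, 866/377)
3. A_x = 1433/377  [A divides ED with EA:AD = 3/4:1/4]
4. A_y = -265/1508  [A divides ED with EA:AD = 3/4:1/4]
   → A = (1433/377, -265/1508)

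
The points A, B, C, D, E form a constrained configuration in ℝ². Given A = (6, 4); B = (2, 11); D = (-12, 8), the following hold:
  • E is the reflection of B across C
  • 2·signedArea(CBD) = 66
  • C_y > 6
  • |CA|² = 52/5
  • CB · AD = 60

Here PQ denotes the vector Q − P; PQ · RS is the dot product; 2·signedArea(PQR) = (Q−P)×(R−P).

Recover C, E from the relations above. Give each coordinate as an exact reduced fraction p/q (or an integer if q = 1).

C = (22/5, 34/5)
E = (34/5, 13/5)

1. C_x = 22/5  [2·signedArea(CBD) = 66 ∩ CB · AD = 60]
2. C_y = 34/5  [2·signedArea(CBD) = 66 ∩ CB · AD = 60]
   → C = (22/5, 34/5)
3. E_x = 34/5  [E is the reflection of B across C]
4. E_y = 13/5  [E is the reflection of B across C]
   → E = (34/5, 13/5)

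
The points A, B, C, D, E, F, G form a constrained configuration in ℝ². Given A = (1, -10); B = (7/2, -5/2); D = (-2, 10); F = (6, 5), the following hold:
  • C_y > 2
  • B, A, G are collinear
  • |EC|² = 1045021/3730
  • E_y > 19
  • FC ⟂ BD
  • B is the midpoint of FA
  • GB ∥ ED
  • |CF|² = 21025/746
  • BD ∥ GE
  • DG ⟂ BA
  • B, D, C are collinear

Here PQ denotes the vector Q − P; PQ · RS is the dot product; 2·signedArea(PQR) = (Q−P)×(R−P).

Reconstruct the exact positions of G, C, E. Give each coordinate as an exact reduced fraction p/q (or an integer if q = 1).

1. G_x = 67/10  [B, A, G are collinear ∩ DG ⟂ BA]
2. G_y = 71/10  [B, A, G are collinear ∩ DG ⟂ BA]
   → G = (67/10, 71/10)
3. C_x = 851/746  [B, D, C are collinear ∩ FC ⟂ BD]
4. C_y = 2135/746  [B, D, C are collinear ∩ FC ⟂ BD]
   → C = (851/746, 2135/746)
5. E_x = 6/5  [GB ∥ ED ∩ BD ∥ GE]
6. E_y = 98/5  [GB ∥ ED ∩ BD ∥ GE]
   → E = (6/5, 98/5)

C = (851/746, 2135/746)
E = (6/5, 98/5)
G = (67/10, 71/10)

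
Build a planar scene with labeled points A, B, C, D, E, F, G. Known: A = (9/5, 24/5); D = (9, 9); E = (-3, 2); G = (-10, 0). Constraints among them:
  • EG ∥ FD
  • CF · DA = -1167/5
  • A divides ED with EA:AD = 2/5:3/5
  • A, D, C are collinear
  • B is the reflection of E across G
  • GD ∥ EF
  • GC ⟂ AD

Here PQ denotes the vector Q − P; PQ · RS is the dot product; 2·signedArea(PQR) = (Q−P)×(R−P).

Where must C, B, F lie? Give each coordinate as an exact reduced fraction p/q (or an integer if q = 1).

B = (-17, -2)
C = (-1755/193, -300/193)
F = (16, 11)

1. C_x = -1755/193  [A, D, C are collinear ∩ GC ⟂ AD]
2. C_y = -300/193  [A, D, C are collinear ∩ GC ⟂ AD]
   → C = (-1755/193, -300/193)
3. B_x = -17  [B is the reflection of E across G]
4. B_y = -2  [B is the reflection of E across G]
   → B = (-17, -2)
5. F_x = 16  [EG ∥ FD ∩ GD ∥ EF]
6. F_y = 11  [EG ∥ FD ∩ GD ∥ EF]
   → F = (16, 11)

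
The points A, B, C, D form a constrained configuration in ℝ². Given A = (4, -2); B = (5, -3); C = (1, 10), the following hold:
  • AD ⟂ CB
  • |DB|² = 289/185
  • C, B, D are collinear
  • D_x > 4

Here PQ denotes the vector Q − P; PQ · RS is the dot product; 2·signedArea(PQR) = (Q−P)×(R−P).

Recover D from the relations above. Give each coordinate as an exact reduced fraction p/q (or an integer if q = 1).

D = (857/185, -334/185)

1. D_x = 857/185  [C, B, D are collinear ∩ AD ⟂ CB]
2. D_y = -334/185  [C, B, D are collinear ∩ AD ⟂ CB]
   → D = (857/185, -334/185)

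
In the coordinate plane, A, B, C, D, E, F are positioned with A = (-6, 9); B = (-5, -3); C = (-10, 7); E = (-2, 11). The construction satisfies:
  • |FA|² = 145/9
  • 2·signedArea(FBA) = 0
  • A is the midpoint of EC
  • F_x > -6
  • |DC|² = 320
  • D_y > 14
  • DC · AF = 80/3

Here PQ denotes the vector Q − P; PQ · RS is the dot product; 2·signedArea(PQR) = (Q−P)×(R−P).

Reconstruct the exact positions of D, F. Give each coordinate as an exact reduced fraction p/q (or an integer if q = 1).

1. F_x = -17/3  [line -12·x + -1·y + -63 = 0 ∩ |FA|² = 145/9]
2. F_y = 5  [line -12·x + -1·y + -63 = 0 ∩ |FA|² = 145/9]
   → F = (-17/3, 5)
3. D_x = 6  [line -1/3·x + 4·y + -58 = 0 ∩ |DC|² = 320]
4. D_y = 15  [line -1/3·x + 4·y + -58 = 0 ∩ |DC|² = 320]
   → D = (6, 15)

D = (6, 15)
F = (-17/3, 5)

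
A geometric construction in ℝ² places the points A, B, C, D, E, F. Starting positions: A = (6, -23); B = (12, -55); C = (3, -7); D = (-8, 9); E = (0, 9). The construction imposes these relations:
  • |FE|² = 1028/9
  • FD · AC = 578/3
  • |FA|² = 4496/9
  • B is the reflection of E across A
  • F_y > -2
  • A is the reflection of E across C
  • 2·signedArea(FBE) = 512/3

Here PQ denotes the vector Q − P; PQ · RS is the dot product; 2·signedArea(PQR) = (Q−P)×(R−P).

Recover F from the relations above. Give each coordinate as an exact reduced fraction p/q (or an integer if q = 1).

1. F_x = -2/3  [2·signedArea(FBE) = 512/3 ∩ FD · AC = 578/3]
2. F_y = -5/3  [2·signedArea(FBE) = 512/3 ∩ FD · AC = 578/3]
   → F = (-2/3, -5/3)

F = (-2/3, -5/3)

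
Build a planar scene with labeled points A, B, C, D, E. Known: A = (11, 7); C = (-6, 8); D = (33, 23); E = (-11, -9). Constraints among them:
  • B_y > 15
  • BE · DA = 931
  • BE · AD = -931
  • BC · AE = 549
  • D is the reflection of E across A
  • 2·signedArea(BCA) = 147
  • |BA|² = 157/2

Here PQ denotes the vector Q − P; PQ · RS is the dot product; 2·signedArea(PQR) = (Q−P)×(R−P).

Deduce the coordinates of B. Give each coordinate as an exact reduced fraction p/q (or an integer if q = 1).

B = (27/2, 31/2)

1. B_x = 27/2  [BC · AE = 549 ∩ 2·signedArea(BCA) = 147]
2. B_y = 31/2  [BC · AE = 549 ∩ 2·signedArea(BCA) = 147]
   → B = (27/2, 31/2)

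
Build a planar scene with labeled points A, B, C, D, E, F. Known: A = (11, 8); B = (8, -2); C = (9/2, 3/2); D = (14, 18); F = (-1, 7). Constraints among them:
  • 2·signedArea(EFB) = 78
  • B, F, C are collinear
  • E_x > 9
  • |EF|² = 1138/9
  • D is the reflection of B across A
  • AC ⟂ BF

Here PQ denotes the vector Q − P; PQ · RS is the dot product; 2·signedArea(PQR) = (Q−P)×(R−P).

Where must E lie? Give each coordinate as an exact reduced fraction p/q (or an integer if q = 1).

1. E_x = 10  [line 9·x + 9·y + -132 = 0 ∩ |EF|² = 1138/9]
2. E_y = 14/3  [line 9·x + 9·y + -132 = 0 ∩ |EF|² = 1138/9]
   → E = (10, 14/3)

E = (10, 14/3)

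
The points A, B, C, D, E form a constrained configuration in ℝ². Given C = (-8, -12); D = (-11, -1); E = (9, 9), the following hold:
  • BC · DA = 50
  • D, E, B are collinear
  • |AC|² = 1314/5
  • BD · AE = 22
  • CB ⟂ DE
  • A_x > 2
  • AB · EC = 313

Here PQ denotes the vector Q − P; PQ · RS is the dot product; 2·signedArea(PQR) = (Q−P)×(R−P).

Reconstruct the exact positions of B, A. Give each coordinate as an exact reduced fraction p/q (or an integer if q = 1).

A = (11/5, 3/5)
B = (-13, -2)

1. B_x = -13  [D, E, B are collinear ∩ CB ⟂ DE]
2. B_y = -2  [D, E, B are collinear ∩ CB ⟂ DE]
   → B = (-13, -2)
3. A_x = 11/5  [AB · EC = 313 ∩ BD · AE = 22]
4. A_y = 3/5  [AB · EC = 313 ∩ BD · AE = 22]
   → A = (11/5, 3/5)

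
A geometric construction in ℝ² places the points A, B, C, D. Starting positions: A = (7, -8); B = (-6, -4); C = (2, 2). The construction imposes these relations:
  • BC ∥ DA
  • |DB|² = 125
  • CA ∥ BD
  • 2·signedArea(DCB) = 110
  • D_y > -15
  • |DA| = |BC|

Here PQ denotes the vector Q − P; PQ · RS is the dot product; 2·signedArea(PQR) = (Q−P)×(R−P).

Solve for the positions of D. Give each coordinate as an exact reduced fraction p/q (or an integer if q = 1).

1. D_x = -1  [BC ∥ DA ∩ CA ∥ BD]
2. D_y = -14  [BC ∥ DA ∩ CA ∥ BD]
   → D = (-1, -14)

D = (-1, -14)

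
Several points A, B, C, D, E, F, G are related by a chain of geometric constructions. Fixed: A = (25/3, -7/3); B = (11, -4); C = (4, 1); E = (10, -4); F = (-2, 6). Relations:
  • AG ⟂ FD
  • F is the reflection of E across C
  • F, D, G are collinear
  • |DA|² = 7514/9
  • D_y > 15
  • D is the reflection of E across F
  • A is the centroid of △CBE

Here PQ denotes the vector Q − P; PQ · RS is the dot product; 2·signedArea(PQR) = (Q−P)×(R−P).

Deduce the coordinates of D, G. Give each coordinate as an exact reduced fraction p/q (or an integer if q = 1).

1. D_x = -14  [D is the reflection of E across F]
2. D_y = 16  [D is the reflection of E across F]
   → D = (-14, 16)
3. G_x = 500/61  [F, D, G are collinear ∩ AG ⟂ FD]
4. G_y = -457/183  [F, D, G are collinear ∩ AG ⟂ FD]
   → G = (500/61, -457/183)

D = (-14, 16)
G = (500/61, -457/183)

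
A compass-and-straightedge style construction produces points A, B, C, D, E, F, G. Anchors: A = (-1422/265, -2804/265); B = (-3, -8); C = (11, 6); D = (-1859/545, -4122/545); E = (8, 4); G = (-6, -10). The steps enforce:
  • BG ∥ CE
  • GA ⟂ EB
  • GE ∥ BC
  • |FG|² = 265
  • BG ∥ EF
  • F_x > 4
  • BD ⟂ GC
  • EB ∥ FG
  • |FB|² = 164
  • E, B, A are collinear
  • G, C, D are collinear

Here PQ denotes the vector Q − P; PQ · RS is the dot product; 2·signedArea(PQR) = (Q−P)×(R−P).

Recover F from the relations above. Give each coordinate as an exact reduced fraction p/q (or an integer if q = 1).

1. F_x = 5  [EB ∥ FG ∩ BG ∥ EF]
2. F_y = 2  [EB ∥ FG ∩ BG ∥ EF]
   → F = (5, 2)

F = (5, 2)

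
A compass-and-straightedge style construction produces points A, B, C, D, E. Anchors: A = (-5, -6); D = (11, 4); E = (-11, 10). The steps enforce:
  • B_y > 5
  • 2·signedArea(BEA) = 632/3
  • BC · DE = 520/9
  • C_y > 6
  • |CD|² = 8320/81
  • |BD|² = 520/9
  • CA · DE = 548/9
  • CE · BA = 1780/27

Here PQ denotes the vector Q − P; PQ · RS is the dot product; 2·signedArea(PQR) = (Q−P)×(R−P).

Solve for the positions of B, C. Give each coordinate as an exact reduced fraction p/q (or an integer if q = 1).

B = (11/3, 6)
C = (11/9, 20/3)

1. B_x = 11/3  [line 16·x + 6·y + -284/3 = 0 ∩ |BD|² = 520/9]
2. B_y = 6  [line 16·x + 6·y + -284/3 = 0 ∩ |BD|² = 520/9]
   → B = (11/3, 6)
3. C_x = 11/9  [CE · BA = 1780/27 ∩ BC · DE = 520/9]
4. C_y = 20/3  [CE · BA = 1780/27 ∩ BC · DE = 520/9]
   → C = (11/9, 20/3)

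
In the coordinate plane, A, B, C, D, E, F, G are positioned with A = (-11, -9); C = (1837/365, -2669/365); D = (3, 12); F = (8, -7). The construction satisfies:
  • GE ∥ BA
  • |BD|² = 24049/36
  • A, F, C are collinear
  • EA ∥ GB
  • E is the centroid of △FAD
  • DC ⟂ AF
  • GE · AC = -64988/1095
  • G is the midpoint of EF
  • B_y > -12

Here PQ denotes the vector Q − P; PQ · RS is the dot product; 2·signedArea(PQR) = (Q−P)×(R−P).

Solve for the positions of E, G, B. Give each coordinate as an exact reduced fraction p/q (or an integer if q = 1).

1. E_x = 0  [E is the centroid of △FAD]
2. E_y = -4/3  [E is the centroid of △FAD]
   → E = (0, -4/3)
3. G_x = 4  [G is the midpoint of EF]
4. G_y = -25/6  [G is the midpoint of EF]
   → G = (4, -25/6)
5. B_x = -7  [GE ∥ BA ∩ EA ∥ GB]
6. B_y = -71/6  [GE ∥ BA ∩ EA ∥ GB]
   → B = (-7, -71/6)

B = (-7, -71/6)
E = (0, -4/3)
G = (4, -25/6)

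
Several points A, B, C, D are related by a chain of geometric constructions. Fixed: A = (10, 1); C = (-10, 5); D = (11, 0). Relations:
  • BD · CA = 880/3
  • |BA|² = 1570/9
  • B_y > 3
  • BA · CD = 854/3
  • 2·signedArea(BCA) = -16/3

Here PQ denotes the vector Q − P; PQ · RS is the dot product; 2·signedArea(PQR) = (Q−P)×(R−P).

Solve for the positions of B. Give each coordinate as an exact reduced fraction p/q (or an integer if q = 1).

B = (-3, 10/3)

1. B_x = -3  [BD · CA = 880/3 ∩ 2·signedArea(BCA) = -16/3]
2. B_y = 10/3  [BD · CA = 880/3 ∩ 2·signedArea(BCA) = -16/3]
   → B = (-3, 10/3)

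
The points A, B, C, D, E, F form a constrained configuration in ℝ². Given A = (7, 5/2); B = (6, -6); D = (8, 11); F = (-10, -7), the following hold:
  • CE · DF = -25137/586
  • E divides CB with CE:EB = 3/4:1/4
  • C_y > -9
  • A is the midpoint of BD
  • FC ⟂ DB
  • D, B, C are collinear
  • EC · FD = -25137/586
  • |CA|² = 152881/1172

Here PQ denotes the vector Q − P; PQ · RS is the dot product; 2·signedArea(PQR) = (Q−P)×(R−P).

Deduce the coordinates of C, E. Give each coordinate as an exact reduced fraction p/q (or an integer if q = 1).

1. C_x = 1660/293  [D, B, C are collinear ∩ FC ⟂ DB]
2. C_y = -2591/293  [D, B, C are collinear ∩ FC ⟂ DB]
   → C = (1660/293, -2591/293)
3. E_x = 3467/586  [E divides CB with CE:EB = 3/4:1/4]
4. E_y = -7865/1172  [E divides CB with CE:EB = 3/4:1/4]
   → E = (3467/586, -7865/1172)

C = (1660/293, -2591/293)
E = (3467/586, -7865/1172)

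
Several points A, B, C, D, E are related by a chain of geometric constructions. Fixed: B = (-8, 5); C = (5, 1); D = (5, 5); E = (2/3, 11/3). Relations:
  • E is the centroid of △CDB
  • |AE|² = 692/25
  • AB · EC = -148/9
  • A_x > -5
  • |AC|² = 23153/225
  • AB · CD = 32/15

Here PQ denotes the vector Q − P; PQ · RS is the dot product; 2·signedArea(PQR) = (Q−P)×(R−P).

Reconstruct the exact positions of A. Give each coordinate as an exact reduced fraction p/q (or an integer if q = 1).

1. A_x = -68/15  [AB · EC = -148/9 ∩ AB · CD = 32/15]
2. A_y = 67/15  [AB · EC = -148/9 ∩ AB · CD = 32/15]
   → A = (-68/15, 67/15)

A = (-68/15, 67/15)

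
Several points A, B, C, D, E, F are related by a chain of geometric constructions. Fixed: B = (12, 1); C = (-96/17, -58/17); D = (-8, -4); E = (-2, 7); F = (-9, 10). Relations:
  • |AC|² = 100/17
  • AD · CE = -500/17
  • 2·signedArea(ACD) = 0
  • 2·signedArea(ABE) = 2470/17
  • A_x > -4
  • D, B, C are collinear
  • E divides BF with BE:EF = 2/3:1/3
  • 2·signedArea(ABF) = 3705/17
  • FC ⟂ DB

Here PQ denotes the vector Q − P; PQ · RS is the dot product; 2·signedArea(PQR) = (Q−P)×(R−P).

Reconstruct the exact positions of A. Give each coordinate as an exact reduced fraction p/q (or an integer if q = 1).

A = (-56/17, -48/17)

1. A_x = -56/17  [2·signedArea(ACD) = 0 ∩ 2·signedArea(ABF) = 3705/17]
2. A_y = -48/17  [2·signedArea(ACD) = 0 ∩ 2·signedArea(ABF) = 3705/17]
   → A = (-56/17, -48/17)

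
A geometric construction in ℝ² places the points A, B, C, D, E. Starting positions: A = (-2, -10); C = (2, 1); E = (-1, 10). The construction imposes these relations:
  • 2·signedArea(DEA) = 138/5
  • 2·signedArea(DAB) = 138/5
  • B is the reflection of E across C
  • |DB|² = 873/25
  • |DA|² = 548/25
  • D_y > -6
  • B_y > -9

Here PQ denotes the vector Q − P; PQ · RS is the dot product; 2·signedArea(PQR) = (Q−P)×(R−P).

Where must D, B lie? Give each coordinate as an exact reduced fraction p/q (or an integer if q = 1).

1. D_x = -2/5  [line 20·x + -1·y + 12/5 = 0 ∩ |DA|² = 548/25]
2. D_y = -28/5  [line 20·x + -1·y + 12/5 = 0 ∩ |DA|² = 548/25]
   → D = (-2/5, -28/5)
3. B_x = 5  [B is the reflection of E across C]
4. B_y = -8  [B is the reflection of E across C]
   → B = (5, -8)

B = (5, -8)
D = (-2/5, -28/5)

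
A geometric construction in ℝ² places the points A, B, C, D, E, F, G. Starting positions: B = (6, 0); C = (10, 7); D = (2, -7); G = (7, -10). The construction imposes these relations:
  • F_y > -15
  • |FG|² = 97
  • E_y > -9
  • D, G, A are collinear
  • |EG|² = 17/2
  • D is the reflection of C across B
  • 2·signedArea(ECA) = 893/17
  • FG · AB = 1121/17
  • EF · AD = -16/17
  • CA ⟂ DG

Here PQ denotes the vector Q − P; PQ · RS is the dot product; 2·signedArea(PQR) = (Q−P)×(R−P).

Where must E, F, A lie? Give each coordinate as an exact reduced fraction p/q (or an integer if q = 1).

A = (29/17, -116/17)
E = (9/2, -17/2)
F = (-2, -14)

1. A_x = 29/17  [D, G, A are collinear ∩ CA ⟂ DG]
2. A_y = -116/17  [D, G, A are collinear ∩ CA ⟂ DG]
   → A = (29/17, -116/17)
3. E_x = 9/2  [line 235/17·x + -141/17·y + -2256/17 = 0 ∩ |EG|² = 17/2]
4. E_y = -17/2  [line 235/17·x + -141/17·y + -2256/17 = 0 ∩ |EG|² = 17/2]
   → E = (9/2, -17/2)
5. F_x = -2  [FG · AB = 1121/17 ∩ EF · AD = -16/17]
6. F_y = -14  [FG · AB = 1121/17 ∩ EF · AD = -16/17]
   → F = (-2, -14)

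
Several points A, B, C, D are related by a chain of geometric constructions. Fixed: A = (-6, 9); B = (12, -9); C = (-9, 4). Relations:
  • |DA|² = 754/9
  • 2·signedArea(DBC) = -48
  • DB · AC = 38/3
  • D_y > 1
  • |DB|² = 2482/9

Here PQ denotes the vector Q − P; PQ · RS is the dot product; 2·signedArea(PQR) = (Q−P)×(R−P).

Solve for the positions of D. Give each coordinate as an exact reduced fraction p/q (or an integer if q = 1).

D = (-1, 4/3)

1. D_x = -1  [DB · AC = 38/3 ∩ 2·signedArea(DBC) = -48]
2. D_y = 4/3  [DB · AC = 38/3 ∩ 2·signedArea(DBC) = -48]
   → D = (-1, 4/3)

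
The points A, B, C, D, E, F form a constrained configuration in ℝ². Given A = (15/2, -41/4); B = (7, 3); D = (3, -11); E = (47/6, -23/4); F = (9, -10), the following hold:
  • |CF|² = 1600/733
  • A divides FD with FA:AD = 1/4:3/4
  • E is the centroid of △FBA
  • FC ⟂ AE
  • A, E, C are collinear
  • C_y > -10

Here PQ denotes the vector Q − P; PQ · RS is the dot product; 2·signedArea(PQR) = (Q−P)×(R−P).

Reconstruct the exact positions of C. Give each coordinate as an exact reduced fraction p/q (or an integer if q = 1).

C = (5517/733, -7250/733)

1. C_x = 5517/733  [A, E, C are collinear ∩ FC ⟂ AE]
2. C_y = -7250/733  [A, E, C are collinear ∩ FC ⟂ AE]
   → C = (5517/733, -7250/733)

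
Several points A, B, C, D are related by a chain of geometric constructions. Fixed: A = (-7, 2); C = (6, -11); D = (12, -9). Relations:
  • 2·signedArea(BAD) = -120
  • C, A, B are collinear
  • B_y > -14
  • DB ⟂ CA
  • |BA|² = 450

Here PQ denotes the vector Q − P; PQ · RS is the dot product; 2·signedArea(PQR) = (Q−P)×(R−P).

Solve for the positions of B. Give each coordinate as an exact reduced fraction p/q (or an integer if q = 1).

1. B_x = 8  [C, A, B are collinear ∩ DB ⟂ CA]
2. B_y = -13  [C, A, B are collinear ∩ DB ⟂ CA]
   → B = (8, -13)

B = (8, -13)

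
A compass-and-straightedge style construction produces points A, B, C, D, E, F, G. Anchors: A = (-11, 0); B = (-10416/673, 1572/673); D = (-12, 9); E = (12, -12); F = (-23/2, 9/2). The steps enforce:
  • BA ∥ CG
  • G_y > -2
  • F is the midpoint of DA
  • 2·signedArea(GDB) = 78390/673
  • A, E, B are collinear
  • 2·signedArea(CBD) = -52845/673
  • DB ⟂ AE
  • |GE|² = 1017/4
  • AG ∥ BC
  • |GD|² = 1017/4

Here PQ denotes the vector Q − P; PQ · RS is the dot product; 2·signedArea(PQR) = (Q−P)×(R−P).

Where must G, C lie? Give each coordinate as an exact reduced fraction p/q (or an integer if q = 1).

1. G_x = 0  [line 4485/673·x + -2340/673·y + -3510/673 = 0 ∩ |GE|² = 1017/4]
2. G_y = -3/2  [line 4485/673·x + -2340/673·y + -3510/673 = 0 ∩ |GE|² = 1017/4]
   → G = (0, -3/2)
3. C_x = -3013/673  [BA ∥ CG ∩ AG ∥ BC]
4. C_y = 1125/1346  [BA ∥ CG ∩ AG ∥ BC]
   → C = (-3013/673, 1125/1346)

C = (-3013/673, 1125/1346)
G = (0, -3/2)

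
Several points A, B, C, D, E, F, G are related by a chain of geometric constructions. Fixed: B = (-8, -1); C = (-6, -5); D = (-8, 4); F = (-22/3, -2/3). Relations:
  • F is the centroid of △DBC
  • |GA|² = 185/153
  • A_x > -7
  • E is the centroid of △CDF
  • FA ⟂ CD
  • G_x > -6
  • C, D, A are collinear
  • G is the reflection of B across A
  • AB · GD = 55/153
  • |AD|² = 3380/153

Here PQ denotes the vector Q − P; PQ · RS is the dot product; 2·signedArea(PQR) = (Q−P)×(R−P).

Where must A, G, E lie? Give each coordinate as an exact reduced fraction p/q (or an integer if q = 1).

1. A_x = -356/51  [C, D, A are collinear ∩ FA ⟂ CD]
2. A_y = -10/17  [C, D, A are collinear ∩ FA ⟂ CD]
   → A = (-356/51, -10/17)
3. G_x = -304/51  [G is the reflection of B across A]
4. G_y = -3/17  [G is the reflection of B across A]
   → G = (-304/51, -3/17)
5. E_x = -64/9  [E is the centroid of △CDF]
6. E_y = -5/9  [E is the centroid of △CDF]
   → E = (-64/9, -5/9)

A = (-356/51, -10/17)
E = (-64/9, -5/9)
G = (-304/51, -3/17)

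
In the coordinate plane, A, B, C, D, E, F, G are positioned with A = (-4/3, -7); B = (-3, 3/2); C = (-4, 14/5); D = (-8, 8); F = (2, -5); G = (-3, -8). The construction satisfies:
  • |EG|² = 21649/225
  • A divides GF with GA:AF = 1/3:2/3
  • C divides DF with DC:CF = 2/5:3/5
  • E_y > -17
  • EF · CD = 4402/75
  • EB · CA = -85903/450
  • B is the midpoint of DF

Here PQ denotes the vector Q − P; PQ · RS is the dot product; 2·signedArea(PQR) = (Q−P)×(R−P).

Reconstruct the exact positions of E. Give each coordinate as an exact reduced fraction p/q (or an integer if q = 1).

1. E_x = 4/3  [EB · CA = -85903/450 ∩ EF · CD = 4402/75]
2. E_y = -84/5  [EB · CA = -85903/450 ∩ EF · CD = 4402/75]
   → E = (4/3, -84/5)

E = (4/3, -84/5)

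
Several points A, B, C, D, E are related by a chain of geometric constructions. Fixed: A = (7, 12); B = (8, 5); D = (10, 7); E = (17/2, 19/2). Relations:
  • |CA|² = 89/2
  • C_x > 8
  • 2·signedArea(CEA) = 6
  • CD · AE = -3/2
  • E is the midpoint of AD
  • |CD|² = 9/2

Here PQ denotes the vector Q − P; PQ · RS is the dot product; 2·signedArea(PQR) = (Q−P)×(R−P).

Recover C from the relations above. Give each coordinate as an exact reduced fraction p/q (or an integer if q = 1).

1. C_x = 17/2  [2·signedArea(CEA) = 6 ∩ CD · AE = -3/2]
2. C_y = 11/2  [2·signedArea(CEA) = 6 ∩ CD · AE = -3/2]
   → C = (17/2, 11/2)

C = (17/2, 11/2)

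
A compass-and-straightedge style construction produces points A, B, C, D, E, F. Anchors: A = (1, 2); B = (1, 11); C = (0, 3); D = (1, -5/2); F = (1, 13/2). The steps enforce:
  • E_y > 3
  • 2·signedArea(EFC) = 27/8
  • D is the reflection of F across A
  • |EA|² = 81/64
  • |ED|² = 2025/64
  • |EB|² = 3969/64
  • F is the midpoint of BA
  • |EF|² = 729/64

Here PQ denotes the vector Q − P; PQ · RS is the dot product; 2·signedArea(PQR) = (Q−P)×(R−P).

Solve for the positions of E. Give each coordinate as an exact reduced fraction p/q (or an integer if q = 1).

1. E_x = 1  [line 7/2·x + -1·y + -3/8 = 0 ∩ |ED|² = 2025/64]
2. E_y = 25/8  [line 7/2·x + -1·y + -3/8 = 0 ∩ |ED|² = 2025/64]
   → E = (1, 25/8)

E = (1, 25/8)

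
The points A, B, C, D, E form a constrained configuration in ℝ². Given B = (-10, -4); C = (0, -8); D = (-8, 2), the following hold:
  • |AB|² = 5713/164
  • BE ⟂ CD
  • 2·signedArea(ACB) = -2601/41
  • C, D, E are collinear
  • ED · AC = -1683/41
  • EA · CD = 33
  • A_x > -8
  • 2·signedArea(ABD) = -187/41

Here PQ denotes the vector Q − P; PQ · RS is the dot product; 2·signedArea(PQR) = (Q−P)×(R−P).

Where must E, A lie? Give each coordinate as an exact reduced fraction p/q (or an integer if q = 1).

1. E_x = -240/41  [C, D, E are collinear ∩ BE ⟂ CD]
2. E_y = -28/41  [C, D, E are collinear ∩ BE ⟂ CD]
   → E = (-240/41, -28/41)
3. A_x = -306/41  [2·signedArea(ABD) = -187/41 ∩ EA · CD = 33]
4. A_y = 109/82  [2·signedArea(ABD) = -187/41 ∩ EA · CD = 33]
   → A = (-306/41, 109/82)

A = (-306/41, 109/82)
E = (-240/41, -28/41)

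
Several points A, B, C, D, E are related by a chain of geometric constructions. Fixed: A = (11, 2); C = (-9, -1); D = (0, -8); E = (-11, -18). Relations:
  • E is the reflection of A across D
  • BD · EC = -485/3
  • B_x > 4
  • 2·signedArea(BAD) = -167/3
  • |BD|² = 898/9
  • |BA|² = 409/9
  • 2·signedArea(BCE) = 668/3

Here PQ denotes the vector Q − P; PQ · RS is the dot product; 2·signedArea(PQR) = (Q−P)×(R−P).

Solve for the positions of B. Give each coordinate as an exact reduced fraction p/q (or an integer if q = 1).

B = (13/3, 1)

1. B_x = 13/3  [BD · EC = -485/3 ∩ 2·signedArea(BAD) = -167/3]
2. B_y = 1  [BD · EC = -485/3 ∩ 2·signedArea(BAD) = -167/3]
   → B = (13/3, 1)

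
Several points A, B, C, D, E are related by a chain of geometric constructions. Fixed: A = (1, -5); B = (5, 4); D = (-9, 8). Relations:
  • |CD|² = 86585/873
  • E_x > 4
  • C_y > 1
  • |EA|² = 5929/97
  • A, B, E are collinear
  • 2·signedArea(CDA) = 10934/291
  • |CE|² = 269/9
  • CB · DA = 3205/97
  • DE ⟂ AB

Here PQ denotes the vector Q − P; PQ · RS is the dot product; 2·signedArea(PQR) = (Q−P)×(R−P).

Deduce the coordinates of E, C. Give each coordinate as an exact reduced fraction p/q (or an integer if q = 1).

C = (-371/291, 499/291)
E = (405/97, 208/97)

1. E_x = 405/97  [A, B, E are collinear ∩ DE ⟂ AB]
2. E_y = 208/97  [A, B, E are collinear ∩ DE ⟂ AB]
   → E = (405/97, 208/97)
3. C_x = -371/291  [2·signedArea(CDA) = 10934/291 ∩ CB · DA = 3205/97]
4. C_y = 499/291  [2·signedArea(CDA) = 10934/291 ∩ CB · DA = 3205/97]
   → C = (-371/291, 499/291)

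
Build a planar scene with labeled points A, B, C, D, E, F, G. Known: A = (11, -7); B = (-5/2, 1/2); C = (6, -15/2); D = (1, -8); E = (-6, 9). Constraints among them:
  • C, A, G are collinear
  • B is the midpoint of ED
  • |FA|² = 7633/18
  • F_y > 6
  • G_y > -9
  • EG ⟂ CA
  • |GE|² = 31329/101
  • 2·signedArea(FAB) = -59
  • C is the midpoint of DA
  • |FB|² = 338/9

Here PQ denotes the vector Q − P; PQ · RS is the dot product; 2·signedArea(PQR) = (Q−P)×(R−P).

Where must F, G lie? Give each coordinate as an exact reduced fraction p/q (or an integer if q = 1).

1. F_x = -29/6  [line -15/2·x + -27/2·y + 47 = 0 ∩ |FA|² = 7633/18]
2. F_y = 37/6  [line -15/2·x + -27/2·y + 47 = 0 ∩ |FA|² = 7633/18]
   → F = (-29/6, 37/6)
3. G_x = -429/101  [C, A, G are collinear ∩ EG ⟂ CA]
4. G_y = -861/101  [C, A, G are collinear ∩ EG ⟂ CA]
   → G = (-429/101, -861/101)

F = (-29/6, 37/6)
G = (-429/101, -861/101)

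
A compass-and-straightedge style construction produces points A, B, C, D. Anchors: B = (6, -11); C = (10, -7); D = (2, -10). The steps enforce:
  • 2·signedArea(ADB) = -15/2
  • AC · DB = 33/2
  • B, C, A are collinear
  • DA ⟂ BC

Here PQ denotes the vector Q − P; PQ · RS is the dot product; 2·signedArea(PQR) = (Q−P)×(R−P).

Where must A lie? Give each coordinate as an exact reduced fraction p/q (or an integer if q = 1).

A = (9/2, -25/2)

1. A_x = 9/2  [B, C, A are collinear ∩ DA ⟂ BC]
2. A_y = -25/2  [B, C, A are collinear ∩ DA ⟂ BC]
   → A = (9/2, -25/2)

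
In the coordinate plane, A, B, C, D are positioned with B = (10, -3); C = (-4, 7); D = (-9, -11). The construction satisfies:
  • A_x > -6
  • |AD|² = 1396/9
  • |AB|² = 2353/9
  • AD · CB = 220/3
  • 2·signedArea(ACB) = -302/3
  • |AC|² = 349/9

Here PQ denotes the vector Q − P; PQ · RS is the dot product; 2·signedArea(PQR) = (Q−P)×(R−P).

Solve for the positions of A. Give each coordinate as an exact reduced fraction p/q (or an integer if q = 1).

1. A_x = -17/3  [AD · CB = 220/3 ∩ 2·signedArea(ACB) = -302/3]
2. A_y = 1  [AD · CB = 220/3 ∩ 2·signedArea(ACB) = -302/3]
   → A = (-17/3, 1)

A = (-17/3, 1)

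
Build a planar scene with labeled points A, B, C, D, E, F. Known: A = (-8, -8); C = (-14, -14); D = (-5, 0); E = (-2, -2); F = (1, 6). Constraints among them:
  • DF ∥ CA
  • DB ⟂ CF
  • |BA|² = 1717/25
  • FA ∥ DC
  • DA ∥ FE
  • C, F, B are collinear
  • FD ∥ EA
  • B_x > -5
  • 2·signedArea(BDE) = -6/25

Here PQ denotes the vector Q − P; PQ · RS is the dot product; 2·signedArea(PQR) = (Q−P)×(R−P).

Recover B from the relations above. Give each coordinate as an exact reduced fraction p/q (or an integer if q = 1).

1. B_x = -101/25  [C, F, B are collinear ∩ DB ⟂ CF]
2. B_y = -18/25  [C, F, B are collinear ∩ DB ⟂ CF]
   → B = (-101/25, -18/25)

B = (-101/25, -18/25)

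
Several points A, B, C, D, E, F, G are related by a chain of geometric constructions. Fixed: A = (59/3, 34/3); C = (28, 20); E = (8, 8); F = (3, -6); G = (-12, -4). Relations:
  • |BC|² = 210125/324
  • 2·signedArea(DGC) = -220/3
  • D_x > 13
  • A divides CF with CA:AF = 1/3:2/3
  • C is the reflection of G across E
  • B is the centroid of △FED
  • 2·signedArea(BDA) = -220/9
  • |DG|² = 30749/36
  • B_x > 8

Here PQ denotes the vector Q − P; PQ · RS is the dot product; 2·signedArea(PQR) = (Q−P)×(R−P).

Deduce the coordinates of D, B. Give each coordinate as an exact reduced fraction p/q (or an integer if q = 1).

B = (149/18, 35/9)
D = (83/6, 29/3)

1. D_x = 83/6  [line -24·x + 40·y + -164/3 = 0 ∩ |DG|² = 30749/36]
2. D_y = 29/3  [line -24·x + 40·y + -164/3 = 0 ∩ |DG|² = 30749/36]
   → D = (83/6, 29/3)
3. B_x = 149/18  [B is the centroid of △FED]
4. B_y = 35/9  [B is the centroid of △FED]
   → B = (149/18, 35/9)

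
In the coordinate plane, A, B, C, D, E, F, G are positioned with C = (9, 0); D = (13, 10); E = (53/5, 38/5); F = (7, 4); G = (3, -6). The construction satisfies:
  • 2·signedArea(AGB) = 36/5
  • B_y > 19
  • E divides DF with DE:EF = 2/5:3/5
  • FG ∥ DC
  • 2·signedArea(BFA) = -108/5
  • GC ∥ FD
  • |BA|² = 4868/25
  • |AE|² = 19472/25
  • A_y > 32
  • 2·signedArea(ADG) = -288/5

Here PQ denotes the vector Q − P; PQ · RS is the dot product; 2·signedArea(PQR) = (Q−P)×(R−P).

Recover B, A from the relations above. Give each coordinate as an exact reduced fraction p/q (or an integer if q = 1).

1. A_x = 117/5  [line 16·x + -10·y + -252/5 = 0 ∩ |AE|² = 19472/25]
2. A_y = 162/5  [line 16·x + -10·y + -252/5 = 0 ∩ |AE|² = 19472/25]
   → A = (117/5, 162/5)
3. B_x = 17  [2·signedArea(BFA) = -108/5 ∩ 2·signedArea(AGB) = 36/5]
4. B_y = 20  [2·signedArea(BFA) = -108/5 ∩ 2·signedArea(AGB) = 36/5]
   → B = (17, 20)

A = (117/5, 162/5)
B = (17, 20)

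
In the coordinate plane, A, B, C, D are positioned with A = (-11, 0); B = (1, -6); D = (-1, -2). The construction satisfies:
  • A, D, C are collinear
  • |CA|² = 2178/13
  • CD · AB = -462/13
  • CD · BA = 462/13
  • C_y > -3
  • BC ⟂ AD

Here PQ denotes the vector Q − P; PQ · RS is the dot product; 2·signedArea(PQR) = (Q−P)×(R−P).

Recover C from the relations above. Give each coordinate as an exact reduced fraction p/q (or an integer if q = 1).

C = (22/13, -33/13)

1. C_x = 22/13  [A, D, C are collinear ∩ BC ⟂ AD]
2. C_y = -33/13  [A, D, C are collinear ∩ BC ⟂ AD]
   → C = (22/13, -33/13)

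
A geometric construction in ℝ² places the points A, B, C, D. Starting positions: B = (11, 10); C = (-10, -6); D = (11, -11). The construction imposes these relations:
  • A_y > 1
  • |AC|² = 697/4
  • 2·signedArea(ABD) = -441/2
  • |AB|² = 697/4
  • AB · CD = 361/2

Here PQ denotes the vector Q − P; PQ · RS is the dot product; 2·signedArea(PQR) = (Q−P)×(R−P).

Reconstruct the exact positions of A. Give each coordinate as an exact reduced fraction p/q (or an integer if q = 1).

1. A_x = 1/2  [AB · CD = 361/2 ∩ 2·signedArea(ABD) = -441/2]
2. A_y = 2  [AB · CD = 361/2 ∩ 2·signedArea(ABD) = -441/2]
   → A = (1/2, 2)

A = (1/2, 2)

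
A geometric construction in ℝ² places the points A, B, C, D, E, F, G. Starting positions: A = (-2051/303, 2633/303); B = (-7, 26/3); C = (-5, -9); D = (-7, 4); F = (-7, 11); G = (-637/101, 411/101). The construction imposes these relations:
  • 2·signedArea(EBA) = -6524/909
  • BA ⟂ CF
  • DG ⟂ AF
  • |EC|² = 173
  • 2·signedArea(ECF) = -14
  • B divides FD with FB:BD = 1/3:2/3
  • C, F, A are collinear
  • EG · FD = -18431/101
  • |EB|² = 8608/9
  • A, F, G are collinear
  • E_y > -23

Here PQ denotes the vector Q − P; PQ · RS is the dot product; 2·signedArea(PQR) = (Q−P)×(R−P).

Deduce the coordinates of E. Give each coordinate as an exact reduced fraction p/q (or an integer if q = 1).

1. E_x = -3  [2·signedArea(ECF) = -14 ∩ 2·signedArea(EBA) = -6524/909]
2. E_y = -22  [2·signedArea(ECF) = -14 ∩ 2·signedArea(EBA) = -6524/909]
   → E = (-3, -22)

E = (-3, -22)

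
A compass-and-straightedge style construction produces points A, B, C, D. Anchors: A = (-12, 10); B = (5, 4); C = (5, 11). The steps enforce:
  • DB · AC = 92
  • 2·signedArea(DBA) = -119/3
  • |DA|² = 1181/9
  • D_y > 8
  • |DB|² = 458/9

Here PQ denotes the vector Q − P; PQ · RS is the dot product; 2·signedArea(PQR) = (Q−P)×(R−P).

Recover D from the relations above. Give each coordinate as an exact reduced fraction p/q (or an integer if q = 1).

D = (-2/3, 25/3)

1. D_x = -2/3  [DB · AC = 92 ∩ 2·signedArea(DBA) = -119/3]
2. D_y = 25/3  [DB · AC = 92 ∩ 2·signedArea(DBA) = -119/3]
   → D = (-2/3, 25/3)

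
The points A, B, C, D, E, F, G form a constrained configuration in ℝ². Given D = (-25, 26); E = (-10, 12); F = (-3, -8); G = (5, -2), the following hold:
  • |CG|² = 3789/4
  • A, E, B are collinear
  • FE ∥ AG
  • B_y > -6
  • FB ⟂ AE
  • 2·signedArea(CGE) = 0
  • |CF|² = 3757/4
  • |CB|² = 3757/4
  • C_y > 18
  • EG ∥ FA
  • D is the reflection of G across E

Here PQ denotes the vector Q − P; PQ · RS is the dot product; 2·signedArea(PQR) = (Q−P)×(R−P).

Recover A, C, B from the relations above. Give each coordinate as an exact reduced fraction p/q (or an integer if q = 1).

A = (12, -22)
B = (487/410, -2169/410)
C = (-35/2, 19)

1. A_x = 12  [FE ∥ AG ∩ EG ∥ FA]
2. A_y = -22  [FE ∥ AG ∩ EG ∥ FA]
   → A = (12, -22)
3. C_x = -35/2  [line -14·x + -15·y + 40 = 0 ∩ |CF|² = 3757/4]
4. C_y = 19  [line -14·x + -15·y + 40 = 0 ∩ |CF|² = 3757/4]
   → C = (-35/2, 19)
5. B_x = 487/410  [A, E, B are collinear ∩ FB ⟂ AE]
6. B_y = -2169/410  [A, E, B are collinear ∩ FB ⟂ AE]
   → B = (487/410, -2169/410)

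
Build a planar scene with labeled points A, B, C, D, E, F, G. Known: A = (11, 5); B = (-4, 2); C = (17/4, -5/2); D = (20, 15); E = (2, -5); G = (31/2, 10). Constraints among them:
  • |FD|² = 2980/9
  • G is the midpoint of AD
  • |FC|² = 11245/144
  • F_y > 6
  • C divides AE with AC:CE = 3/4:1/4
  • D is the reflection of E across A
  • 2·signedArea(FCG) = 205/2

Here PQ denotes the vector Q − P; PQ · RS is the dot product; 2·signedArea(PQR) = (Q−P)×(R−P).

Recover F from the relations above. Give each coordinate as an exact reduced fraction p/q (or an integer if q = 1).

F = (4, 19/3)

1. F_x = 4  [line -25/2·x + 45/4·y + -85/4 = 0 ∩ |FC|² = 11245/144]
2. F_y = 19/3  [line -25/2·x + 45/4·y + -85/4 = 0 ∩ |FC|² = 11245/144]
   → F = (4, 19/3)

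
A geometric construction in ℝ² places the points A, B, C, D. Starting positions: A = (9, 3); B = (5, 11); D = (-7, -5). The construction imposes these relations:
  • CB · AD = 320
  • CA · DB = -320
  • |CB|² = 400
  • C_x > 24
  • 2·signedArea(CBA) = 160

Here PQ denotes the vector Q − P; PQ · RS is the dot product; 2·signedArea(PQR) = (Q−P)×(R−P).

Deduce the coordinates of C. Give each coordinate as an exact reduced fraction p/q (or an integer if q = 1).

1. C_x = 25  [2·signedArea(CBA) = 160 ∩ CA · DB = -320]
2. C_y = 11  [2·signedArea(CBA) = 160 ∩ CA · DB = -320]
   → C = (25, 11)

C = (25, 11)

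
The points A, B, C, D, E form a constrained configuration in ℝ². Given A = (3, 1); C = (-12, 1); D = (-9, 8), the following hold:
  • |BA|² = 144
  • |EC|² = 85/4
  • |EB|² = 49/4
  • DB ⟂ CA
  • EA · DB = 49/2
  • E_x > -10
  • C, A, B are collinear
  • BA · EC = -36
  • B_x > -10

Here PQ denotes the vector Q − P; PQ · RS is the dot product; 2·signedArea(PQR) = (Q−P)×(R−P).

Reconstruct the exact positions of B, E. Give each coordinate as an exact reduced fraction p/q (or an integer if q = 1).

B = (-9, 1)
E = (-9, 9/2)

1. B_x = -9  [C, A, B are collinear ∩ DB ⟂ CA]
2. B_y = 1  [C, A, B are collinear ∩ DB ⟂ CA]
   → B = (-9, 1)
3. E_x = -9  [EA · DB = 49/2 ∩ BA · EC = -36]
4. E_y = 9/2  [EA · DB = 49/2 ∩ BA · EC = -36]
   → E = (-9, 9/2)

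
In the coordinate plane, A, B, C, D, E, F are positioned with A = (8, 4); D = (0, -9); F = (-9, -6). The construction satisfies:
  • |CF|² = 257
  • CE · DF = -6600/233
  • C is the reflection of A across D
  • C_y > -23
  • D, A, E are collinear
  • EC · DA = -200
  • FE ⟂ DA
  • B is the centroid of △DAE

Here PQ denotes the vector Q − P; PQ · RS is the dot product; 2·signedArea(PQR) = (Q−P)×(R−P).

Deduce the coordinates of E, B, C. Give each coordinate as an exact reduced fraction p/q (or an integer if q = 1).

B = (1600/699, -3691/699)
C = (-8, -22)
E = (-264/233, -2526/233)

1. E_x = -264/233  [D, A, E are collinear ∩ FE ⟂ DA]
2. E_y = -2526/233  [D, A, E are collinear ∩ FE ⟂ DA]
   → E = (-264/233, -2526/233)
3. B_x = 1600/699  [B is the centroid of △DAE]
4. B_y = -3691/699  [B is the centroid of △DAE]
   → B = (1600/699, -3691/699)
5. C_x = -8  [C is the reflection of A across D]
6. C_y = -22  [C is the reflection of A across D]
   → C = (-8, -22)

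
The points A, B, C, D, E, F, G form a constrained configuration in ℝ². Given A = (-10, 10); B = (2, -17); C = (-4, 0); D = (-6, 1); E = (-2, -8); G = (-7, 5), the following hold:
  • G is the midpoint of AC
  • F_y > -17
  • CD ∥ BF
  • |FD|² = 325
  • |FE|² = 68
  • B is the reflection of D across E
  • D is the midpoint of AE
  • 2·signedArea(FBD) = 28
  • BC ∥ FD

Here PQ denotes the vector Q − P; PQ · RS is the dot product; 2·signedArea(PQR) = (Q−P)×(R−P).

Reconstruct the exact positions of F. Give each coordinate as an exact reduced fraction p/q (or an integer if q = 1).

F = (0, -16)

1. F_x = 0  [BC ∥ FD ∩ CD ∥ BF]
2. F_y = -16  [BC ∥ FD ∩ CD ∥ BF]
   → F = (0, -16)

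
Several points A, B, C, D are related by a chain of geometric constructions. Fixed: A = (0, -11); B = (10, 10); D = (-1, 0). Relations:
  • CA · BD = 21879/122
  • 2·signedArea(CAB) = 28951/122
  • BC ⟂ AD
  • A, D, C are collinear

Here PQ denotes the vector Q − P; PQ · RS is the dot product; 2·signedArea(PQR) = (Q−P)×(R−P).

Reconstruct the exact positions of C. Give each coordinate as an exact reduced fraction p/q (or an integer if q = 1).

1. C_x = -221/122  [A, D, C are collinear ∩ BC ⟂ AD]
2. C_y = 1089/122  [A, D, C are collinear ∩ BC ⟂ AD]
   → C = (-221/122, 1089/122)

C = (-221/122, 1089/122)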